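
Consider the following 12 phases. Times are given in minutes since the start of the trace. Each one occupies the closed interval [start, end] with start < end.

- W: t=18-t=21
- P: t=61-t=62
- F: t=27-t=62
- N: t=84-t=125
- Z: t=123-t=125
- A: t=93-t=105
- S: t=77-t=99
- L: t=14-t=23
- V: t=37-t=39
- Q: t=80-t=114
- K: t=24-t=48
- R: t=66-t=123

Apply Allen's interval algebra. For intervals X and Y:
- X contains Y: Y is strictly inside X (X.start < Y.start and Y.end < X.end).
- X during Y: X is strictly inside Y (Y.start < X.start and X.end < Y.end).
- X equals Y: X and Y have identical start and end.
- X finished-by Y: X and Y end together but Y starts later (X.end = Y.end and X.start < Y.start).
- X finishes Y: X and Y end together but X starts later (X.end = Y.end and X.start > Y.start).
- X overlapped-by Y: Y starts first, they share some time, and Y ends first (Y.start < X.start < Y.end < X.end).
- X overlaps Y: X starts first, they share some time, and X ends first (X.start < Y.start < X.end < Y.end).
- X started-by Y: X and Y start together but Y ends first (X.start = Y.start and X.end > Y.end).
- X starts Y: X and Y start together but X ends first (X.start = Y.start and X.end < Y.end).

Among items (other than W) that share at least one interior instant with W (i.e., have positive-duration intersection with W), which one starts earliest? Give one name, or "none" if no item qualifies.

L

Target W = [t=18, t=21].
A [t=93, t=105] → after → excluded.
F [t=27, t=62] → after → excluded.
K [t=24, t=48] → after → excluded.
L [t=14, t=23] → contains → candidate.
N [t=84, t=125] → after → excluded.
P [t=61, t=62] → after → excluded.
Q [t=80, t=114] → after → excluded.
R [t=66, t=123] → after → excluded.
S [t=77, t=99] → after → excluded.
V [t=37, t=39] → after → excluded.
Z [t=123, t=125] → after → excluded.
Among candidates, earliest start is t=14 → L.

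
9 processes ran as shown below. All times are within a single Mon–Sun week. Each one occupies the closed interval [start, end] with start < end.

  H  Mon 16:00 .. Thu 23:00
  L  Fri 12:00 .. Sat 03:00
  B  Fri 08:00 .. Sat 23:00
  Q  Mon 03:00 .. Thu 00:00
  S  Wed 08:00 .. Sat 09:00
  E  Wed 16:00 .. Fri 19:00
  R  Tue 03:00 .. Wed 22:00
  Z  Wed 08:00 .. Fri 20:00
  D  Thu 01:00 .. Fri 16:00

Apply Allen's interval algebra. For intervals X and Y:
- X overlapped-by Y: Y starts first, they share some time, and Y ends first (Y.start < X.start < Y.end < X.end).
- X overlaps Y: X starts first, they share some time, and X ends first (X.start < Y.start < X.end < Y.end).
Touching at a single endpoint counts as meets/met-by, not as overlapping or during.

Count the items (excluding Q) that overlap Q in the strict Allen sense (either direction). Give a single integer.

4

Target Q = [Mon 03:00, Thu 00:00].
B [Fri 08:00, Sat 23:00] → after → no.
D [Thu 01:00, Fri 16:00] → after → no.
E [Wed 16:00, Fri 19:00] → overlapped-by → counts.
H [Mon 16:00, Thu 23:00] → overlapped-by → counts.
L [Fri 12:00, Sat 03:00] → after → no.
R [Tue 03:00, Wed 22:00] → during → no.
S [Wed 08:00, Sat 09:00] → overlapped-by → counts.
Z [Wed 08:00, Fri 20:00] → overlapped-by → counts.
Total: 4.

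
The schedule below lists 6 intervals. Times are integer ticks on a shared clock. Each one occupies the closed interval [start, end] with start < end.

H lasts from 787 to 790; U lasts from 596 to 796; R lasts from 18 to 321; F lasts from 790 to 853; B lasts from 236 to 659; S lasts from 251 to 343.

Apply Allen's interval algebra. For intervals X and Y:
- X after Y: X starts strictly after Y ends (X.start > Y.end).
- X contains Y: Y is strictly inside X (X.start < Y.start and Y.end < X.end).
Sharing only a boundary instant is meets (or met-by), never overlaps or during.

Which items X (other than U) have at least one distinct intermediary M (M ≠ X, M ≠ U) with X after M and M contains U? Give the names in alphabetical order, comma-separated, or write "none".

Target U = [596, 796].
Intermediaries M with M contains U: none.
Union: none.

none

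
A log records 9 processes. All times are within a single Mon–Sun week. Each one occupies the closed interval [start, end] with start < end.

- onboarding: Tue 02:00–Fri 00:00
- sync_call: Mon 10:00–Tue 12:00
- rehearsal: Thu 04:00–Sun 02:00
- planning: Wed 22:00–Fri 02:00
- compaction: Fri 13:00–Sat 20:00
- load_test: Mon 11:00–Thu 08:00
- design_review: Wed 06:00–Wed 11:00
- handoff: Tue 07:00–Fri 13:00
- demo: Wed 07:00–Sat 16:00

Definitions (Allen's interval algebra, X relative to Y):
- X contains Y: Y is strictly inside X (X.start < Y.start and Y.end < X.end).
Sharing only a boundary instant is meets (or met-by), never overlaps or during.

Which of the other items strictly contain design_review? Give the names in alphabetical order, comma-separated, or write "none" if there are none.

Target design_review = [Wed 06:00, Wed 11:00].
compaction [Fri 13:00, Sat 20:00] → after → no.
demo [Wed 07:00, Sat 16:00] → overlapped-by → no.
handoff [Tue 07:00, Fri 13:00] → contains → yes.
load_test [Mon 11:00, Thu 08:00] → contains → yes.
onboarding [Tue 02:00, Fri 00:00] → contains → yes.
planning [Wed 22:00, Fri 02:00] → after → no.
rehearsal [Thu 04:00, Sun 02:00] → after → no.
sync_call [Mon 10:00, Tue 12:00] → before → no.
Result: handoff, load_test, onboarding.

handoff, load_test, onboarding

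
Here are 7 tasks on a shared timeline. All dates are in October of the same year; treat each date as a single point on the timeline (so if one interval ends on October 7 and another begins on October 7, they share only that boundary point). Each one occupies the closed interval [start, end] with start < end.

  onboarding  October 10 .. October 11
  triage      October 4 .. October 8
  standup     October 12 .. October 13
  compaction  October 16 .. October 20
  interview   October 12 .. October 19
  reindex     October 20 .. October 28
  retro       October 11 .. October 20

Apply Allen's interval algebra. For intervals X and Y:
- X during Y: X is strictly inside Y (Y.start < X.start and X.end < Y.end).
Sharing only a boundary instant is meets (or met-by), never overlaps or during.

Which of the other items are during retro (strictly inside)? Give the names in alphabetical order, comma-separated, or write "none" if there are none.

interview, standup

Target retro = [October 11, October 20].
compaction [October 16, October 20] → finishes → no.
interview [October 12, October 19] → during → yes.
onboarding [October 10, October 11] → meets → no.
reindex [October 20, October 28] → met-by → no.
standup [October 12, October 13] → during → yes.
triage [October 4, October 8] → before → no.
Result: interview, standup.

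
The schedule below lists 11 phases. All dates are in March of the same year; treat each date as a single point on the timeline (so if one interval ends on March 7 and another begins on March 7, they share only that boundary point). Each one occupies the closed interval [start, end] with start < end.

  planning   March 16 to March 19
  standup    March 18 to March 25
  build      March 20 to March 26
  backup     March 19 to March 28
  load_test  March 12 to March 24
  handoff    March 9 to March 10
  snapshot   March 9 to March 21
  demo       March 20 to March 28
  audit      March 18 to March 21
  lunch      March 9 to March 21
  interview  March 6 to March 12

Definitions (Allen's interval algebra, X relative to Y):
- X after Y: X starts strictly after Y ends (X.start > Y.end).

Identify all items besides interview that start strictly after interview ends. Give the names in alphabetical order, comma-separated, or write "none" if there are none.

audit, backup, build, demo, planning, standup

Target interview = [March 6, March 12].
audit [March 18, March 21] → after → yes.
backup [March 19, March 28] → after → yes.
build [March 20, March 26] → after → yes.
demo [March 20, March 28] → after → yes.
handoff [March 9, March 10] → during → no.
load_test [March 12, March 24] → met-by → no.
lunch [March 9, March 21] → overlapped-by → no.
planning [March 16, March 19] → after → yes.
snapshot [March 9, March 21] → overlapped-by → no.
standup [March 18, March 25] → after → yes.
Result: audit, backup, build, demo, planning, standup.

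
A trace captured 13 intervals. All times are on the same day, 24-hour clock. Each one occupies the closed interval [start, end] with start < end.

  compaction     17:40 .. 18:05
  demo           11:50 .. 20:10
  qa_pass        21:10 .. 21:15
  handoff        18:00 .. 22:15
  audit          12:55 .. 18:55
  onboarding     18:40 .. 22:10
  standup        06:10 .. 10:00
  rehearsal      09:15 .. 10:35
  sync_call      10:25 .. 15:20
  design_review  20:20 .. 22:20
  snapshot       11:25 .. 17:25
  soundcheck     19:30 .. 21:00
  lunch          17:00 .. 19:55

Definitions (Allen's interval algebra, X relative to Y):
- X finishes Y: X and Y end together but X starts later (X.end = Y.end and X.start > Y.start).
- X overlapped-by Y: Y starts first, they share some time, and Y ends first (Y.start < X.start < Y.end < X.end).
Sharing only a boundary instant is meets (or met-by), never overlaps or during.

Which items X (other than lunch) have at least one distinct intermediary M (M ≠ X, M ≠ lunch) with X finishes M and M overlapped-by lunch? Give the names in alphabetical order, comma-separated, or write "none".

Target lunch = [17:00, 19:55].
Intermediaries M with M overlapped-by lunch: handoff, onboarding, soundcheck.
Via handoff — items with X finishes handoff: none.
Via onboarding — items with X finishes onboarding: none.
Via soundcheck — items with X finishes soundcheck: none.
Union: none.

none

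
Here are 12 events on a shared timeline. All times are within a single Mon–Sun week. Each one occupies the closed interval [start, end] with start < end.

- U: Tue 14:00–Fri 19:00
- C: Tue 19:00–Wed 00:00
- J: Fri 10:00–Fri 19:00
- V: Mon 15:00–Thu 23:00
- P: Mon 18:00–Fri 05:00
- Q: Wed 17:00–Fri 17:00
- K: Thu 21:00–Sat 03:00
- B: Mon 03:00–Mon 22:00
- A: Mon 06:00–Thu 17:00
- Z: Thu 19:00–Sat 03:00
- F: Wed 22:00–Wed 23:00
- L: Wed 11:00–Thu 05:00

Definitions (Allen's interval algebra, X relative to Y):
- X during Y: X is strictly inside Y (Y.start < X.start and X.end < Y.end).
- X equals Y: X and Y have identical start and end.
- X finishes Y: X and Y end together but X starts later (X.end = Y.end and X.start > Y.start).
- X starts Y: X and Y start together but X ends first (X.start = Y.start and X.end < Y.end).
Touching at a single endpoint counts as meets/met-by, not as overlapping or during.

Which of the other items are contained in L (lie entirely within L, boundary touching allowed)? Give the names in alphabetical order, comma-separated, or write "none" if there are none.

Target L = [Wed 11:00, Thu 05:00].
A [Mon 06:00, Thu 17:00] → contains → no.
B [Mon 03:00, Mon 22:00] → before → no.
C [Tue 19:00, Wed 00:00] → before → no.
F [Wed 22:00, Wed 23:00] → during → yes.
J [Fri 10:00, Fri 19:00] → after → no.
K [Thu 21:00, Sat 03:00] → after → no.
P [Mon 18:00, Fri 05:00] → contains → no.
Q [Wed 17:00, Fri 17:00] → overlapped-by → no.
U [Tue 14:00, Fri 19:00] → contains → no.
V [Mon 15:00, Thu 23:00] → contains → no.
Z [Thu 19:00, Sat 03:00] → after → no.
Result: F.

F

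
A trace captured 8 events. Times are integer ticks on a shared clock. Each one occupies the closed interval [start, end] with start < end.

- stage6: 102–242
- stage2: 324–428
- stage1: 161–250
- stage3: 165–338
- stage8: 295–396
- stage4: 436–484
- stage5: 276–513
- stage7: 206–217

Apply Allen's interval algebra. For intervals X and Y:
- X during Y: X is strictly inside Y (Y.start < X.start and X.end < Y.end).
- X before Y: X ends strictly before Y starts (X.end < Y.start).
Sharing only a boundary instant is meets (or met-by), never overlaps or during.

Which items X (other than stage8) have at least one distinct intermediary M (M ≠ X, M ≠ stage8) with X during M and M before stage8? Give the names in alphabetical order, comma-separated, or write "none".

stage7

Target stage8 = [295, 396].
Intermediaries M with M before stage8: stage1, stage6, stage7.
Via stage1 — items with X during stage1: stage7.
Via stage6 — items with X during stage6: stage7.
Via stage7 — items with X during stage7: none.
Union: stage7.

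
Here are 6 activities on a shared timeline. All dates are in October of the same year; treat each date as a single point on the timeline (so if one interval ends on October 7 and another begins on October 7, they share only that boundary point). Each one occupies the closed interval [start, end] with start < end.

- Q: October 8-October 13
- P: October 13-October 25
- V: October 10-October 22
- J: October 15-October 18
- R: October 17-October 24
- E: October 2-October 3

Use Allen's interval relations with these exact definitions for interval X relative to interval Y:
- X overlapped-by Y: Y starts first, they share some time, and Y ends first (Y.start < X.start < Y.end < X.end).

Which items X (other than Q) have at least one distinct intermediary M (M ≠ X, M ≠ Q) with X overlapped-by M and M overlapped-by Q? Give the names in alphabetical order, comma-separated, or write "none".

Target Q = [October 8, October 13].
Intermediaries M with M overlapped-by Q: V.
Via V — items with X overlapped-by V: P, R.
Union: P, R.

P, R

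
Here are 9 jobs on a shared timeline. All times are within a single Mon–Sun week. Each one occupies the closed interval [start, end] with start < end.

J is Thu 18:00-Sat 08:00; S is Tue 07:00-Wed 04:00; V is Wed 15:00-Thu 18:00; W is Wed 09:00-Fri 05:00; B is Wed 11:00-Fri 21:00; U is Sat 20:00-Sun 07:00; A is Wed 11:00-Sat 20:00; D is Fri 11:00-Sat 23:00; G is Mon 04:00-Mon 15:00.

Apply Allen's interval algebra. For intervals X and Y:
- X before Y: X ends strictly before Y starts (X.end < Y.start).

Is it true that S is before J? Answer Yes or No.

S = [Tue 07:00, Wed 04:00], J = [Thu 18:00, Sat 08:00].
Actual relation of S to J: before.
Asked whether 'before' holds → Yes.

Yes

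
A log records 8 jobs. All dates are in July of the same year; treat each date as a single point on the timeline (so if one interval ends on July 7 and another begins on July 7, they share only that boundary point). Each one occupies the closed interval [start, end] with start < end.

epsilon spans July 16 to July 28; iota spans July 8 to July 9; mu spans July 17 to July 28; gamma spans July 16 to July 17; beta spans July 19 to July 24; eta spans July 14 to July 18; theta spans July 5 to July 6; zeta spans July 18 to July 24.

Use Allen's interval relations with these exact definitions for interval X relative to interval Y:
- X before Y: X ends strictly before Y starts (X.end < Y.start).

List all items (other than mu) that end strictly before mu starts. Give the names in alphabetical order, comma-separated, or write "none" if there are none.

iota, theta

Target mu = [July 17, July 28].
beta [July 19, July 24] → during → no.
epsilon [July 16, July 28] → finished-by → no.
eta [July 14, July 18] → overlaps → no.
gamma [July 16, July 17] → meets → no.
iota [July 8, July 9] → before → yes.
theta [July 5, July 6] → before → yes.
zeta [July 18, July 24] → during → no.
Result: iota, theta.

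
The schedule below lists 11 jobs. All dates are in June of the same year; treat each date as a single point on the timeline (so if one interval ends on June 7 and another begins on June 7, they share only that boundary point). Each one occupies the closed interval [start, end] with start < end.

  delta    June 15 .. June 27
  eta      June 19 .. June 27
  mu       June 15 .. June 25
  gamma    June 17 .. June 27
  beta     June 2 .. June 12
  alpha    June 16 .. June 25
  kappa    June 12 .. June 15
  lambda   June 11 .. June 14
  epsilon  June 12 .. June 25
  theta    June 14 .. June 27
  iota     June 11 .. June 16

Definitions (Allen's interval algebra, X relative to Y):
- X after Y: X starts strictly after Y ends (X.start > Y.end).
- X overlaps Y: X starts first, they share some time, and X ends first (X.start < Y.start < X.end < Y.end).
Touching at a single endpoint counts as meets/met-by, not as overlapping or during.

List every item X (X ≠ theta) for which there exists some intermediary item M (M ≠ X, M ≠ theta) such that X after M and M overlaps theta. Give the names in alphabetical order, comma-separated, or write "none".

Target theta = [June 14, June 27].
Intermediaries M with M overlaps theta: epsilon, iota, kappa.
Via epsilon — items with X after epsilon: none.
Via iota — items with X after iota: eta, gamma.
Via kappa — items with X after kappa: alpha, eta, gamma.
Union: alpha, eta, gamma.

alpha, eta, gamma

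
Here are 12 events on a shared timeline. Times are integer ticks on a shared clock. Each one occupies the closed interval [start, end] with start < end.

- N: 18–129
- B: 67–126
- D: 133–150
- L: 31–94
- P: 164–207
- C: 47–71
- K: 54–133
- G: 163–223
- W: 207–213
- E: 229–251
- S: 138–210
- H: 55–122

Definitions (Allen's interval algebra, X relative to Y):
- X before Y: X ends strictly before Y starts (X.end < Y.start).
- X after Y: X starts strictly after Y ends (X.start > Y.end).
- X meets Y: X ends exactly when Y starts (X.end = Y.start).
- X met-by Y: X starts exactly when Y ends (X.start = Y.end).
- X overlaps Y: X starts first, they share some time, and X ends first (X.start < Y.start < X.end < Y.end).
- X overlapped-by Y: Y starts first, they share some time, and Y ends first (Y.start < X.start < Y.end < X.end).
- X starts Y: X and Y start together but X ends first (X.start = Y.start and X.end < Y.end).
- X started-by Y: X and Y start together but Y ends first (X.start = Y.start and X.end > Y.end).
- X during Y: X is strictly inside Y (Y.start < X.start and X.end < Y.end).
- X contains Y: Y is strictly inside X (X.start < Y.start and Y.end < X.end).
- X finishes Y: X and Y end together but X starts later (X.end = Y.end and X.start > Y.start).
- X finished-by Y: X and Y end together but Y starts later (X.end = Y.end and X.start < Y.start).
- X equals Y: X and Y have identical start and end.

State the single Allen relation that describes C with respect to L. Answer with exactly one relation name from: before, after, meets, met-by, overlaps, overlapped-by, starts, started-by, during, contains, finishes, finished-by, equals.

during

C = [47, 71]; L = [31, 94].
Compare endpoints: C.start > L.start, C.start < L.end, C.end > L.start, C.end < L.end.
That pattern is 'during'.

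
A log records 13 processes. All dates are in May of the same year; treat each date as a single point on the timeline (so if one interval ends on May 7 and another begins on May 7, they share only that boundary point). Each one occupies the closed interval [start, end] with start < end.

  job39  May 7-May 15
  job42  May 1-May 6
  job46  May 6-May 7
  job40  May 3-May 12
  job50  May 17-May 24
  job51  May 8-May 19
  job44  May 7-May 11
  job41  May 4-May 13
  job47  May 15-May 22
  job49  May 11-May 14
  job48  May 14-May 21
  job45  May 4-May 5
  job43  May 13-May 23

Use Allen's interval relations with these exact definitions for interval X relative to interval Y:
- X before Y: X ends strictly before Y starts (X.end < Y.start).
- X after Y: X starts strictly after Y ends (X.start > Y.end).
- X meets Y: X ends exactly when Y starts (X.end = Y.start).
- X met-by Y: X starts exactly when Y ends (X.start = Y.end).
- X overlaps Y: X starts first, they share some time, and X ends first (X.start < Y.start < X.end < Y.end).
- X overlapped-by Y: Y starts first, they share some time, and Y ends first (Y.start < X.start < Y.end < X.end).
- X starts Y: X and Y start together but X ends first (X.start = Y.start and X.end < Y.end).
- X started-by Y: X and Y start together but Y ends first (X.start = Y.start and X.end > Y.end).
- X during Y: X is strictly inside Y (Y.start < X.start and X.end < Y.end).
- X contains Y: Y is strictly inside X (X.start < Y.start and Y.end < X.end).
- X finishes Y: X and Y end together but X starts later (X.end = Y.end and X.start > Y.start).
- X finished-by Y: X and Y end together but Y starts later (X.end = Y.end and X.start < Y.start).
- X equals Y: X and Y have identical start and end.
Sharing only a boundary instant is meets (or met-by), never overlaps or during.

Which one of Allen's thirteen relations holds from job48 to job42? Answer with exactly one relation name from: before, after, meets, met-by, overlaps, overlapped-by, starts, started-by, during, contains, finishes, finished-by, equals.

after

job48 = [May 14, May 21]; job42 = [May 1, May 6].
Compare endpoints: job48.start > job42.start, job48.start > job42.end, job48.end > job42.start, job48.end > job42.end.
That pattern is 'after'.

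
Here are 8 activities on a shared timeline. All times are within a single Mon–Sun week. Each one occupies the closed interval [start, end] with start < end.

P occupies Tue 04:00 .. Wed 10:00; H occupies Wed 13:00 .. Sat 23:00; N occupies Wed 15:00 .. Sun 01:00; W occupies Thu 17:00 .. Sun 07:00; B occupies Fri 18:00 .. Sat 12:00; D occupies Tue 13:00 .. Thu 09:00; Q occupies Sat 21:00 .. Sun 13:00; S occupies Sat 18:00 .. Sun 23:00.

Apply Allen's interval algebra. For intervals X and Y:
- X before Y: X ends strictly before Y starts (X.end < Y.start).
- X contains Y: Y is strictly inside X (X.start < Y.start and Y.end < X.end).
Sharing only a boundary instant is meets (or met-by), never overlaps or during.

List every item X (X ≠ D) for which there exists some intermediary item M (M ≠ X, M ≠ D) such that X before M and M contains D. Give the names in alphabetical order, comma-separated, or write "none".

Target D = [Tue 13:00, Thu 09:00].
Intermediaries M with M contains D: none.
Union: none.

none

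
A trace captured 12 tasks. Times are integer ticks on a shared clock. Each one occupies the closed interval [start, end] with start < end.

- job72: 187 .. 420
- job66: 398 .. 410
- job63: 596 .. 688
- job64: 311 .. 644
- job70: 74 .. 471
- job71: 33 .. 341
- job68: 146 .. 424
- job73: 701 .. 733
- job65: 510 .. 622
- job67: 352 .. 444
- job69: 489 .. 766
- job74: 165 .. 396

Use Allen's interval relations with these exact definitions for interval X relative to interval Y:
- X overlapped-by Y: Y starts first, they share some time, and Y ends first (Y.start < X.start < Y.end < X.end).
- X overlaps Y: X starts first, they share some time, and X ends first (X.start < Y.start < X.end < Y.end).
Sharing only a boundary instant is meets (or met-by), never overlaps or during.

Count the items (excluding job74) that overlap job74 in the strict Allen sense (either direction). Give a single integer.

4

Target job74 = [165, 396].
job63 [596, 688] → after → no.
job64 [311, 644] → overlapped-by → counts.
job65 [510, 622] → after → no.
job66 [398, 410] → after → no.
job67 [352, 444] → overlapped-by → counts.
job68 [146, 424] → contains → no.
job69 [489, 766] → after → no.
job70 [74, 471] → contains → no.
job71 [33, 341] → overlaps → counts.
job72 [187, 420] → overlapped-by → counts.
job73 [701, 733] → after → no.
Total: 4.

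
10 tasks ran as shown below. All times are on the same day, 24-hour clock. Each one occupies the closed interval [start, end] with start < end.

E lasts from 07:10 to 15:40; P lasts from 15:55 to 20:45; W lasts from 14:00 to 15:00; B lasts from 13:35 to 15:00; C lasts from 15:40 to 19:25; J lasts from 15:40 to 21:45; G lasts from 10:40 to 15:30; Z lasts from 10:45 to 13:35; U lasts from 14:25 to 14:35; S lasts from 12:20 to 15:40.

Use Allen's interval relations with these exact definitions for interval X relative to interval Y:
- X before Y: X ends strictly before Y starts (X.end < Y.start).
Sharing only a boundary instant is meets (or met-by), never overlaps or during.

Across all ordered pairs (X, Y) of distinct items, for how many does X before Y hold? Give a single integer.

19

Checking all 90 ordered pairs for relation 'before'; matching pairs in alphabetical order:
(B, C): B before C ✓
(B, J): B before J ✓
(B, P): B before P ✓
(E, P): E before P ✓
(G, C): G before C ✓
(G, J): G before J ✓
(G, P): G before P ✓
(S, P): S before P ✓
(U, C): U before C ✓
(U, J): U before J ✓
(U, P): U before P ✓
(W, C): W before C ✓
(W, J): W before J ✓
(W, P): W before P ✓
(Z, C): Z before C ✓
(Z, J): Z before J ✓
(Z, P): Z before P ✓
(Z, U): Z before U ✓
(Z, W): Z before W ✓
Count: 19.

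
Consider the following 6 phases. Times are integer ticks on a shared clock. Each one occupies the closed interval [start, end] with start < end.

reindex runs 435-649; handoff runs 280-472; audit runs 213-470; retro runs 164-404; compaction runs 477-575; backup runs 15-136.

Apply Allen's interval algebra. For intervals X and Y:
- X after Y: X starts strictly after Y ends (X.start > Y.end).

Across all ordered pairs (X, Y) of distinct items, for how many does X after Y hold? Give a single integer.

9

Checking all 30 ordered pairs for relation 'after'; matching pairs in alphabetical order:
(audit, backup): audit after backup ✓
(compaction, audit): compaction after audit ✓
(compaction, backup): compaction after backup ✓
(compaction, handoff): compaction after handoff ✓
(compaction, retro): compaction after retro ✓
(handoff, backup): handoff after backup ✓
(reindex, backup): reindex after backup ✓
(reindex, retro): reindex after retro ✓
(retro, backup): retro after backup ✓
Count: 9.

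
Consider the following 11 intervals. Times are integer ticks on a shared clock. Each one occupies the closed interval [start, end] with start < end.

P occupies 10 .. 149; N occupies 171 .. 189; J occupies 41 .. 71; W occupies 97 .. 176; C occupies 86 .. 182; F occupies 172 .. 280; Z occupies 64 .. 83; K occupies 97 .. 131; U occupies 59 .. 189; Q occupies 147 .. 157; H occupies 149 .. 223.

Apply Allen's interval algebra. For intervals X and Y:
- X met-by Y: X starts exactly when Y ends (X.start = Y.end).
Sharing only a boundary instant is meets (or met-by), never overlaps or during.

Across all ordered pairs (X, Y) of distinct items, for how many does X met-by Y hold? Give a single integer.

Checking all 110 ordered pairs for relation 'met-by'; matching pairs in alphabetical order:
(H, P): H met-by P ✓
Count: 1.

1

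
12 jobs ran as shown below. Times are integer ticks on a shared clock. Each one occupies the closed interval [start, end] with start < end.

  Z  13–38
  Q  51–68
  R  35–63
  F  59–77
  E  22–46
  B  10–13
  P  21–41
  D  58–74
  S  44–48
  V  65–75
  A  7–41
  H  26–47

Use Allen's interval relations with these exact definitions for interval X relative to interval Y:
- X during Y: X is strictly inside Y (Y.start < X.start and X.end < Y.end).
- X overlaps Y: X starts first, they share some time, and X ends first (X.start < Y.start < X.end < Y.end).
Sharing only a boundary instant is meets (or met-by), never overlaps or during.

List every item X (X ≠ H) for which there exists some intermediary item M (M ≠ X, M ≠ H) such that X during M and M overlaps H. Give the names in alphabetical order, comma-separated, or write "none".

B, Z

Target H = [26, 47].
Intermediaries M with M overlaps H: A, E, P, Z.
Via A — items with X during A: B, Z.
Via E — items with X during E: none.
Via P — items with X during P: none.
Via Z — items with X during Z: none.
Union: B, Z.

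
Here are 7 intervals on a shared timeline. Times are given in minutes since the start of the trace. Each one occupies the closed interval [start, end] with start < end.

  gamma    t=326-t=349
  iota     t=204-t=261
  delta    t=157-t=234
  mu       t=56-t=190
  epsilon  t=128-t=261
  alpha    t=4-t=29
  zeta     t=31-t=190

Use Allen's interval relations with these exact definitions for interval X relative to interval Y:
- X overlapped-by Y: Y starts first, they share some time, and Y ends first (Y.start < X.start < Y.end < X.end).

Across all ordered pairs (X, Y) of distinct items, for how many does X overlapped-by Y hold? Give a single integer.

5

Checking all 42 ordered pairs for relation 'overlapped-by'; matching pairs in alphabetical order:
(delta, mu): delta overlapped-by mu ✓
(delta, zeta): delta overlapped-by zeta ✓
(epsilon, mu): epsilon overlapped-by mu ✓
(epsilon, zeta): epsilon overlapped-by zeta ✓
(iota, delta): iota overlapped-by delta ✓
Count: 5.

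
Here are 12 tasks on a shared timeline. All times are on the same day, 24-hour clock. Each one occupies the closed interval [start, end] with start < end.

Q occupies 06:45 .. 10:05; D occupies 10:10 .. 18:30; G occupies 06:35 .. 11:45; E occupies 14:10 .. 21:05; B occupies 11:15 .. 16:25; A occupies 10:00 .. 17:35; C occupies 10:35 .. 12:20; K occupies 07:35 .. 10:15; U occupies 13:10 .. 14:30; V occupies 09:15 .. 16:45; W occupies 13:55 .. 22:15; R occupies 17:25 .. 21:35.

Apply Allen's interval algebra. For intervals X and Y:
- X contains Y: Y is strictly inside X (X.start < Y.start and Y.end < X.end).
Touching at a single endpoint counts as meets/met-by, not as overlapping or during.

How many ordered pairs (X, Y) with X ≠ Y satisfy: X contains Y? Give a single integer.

Checking all 132 ordered pairs for relation 'contains'; matching pairs in alphabetical order:
(A, B): A contains B ✓
(A, C): A contains C ✓
(A, U): A contains U ✓
(B, U): B contains U ✓
(D, B): D contains B ✓
(D, C): D contains C ✓
(D, U): D contains U ✓
(G, K): G contains K ✓
(G, Q): G contains Q ✓
(V, B): V contains B ✓
(V, C): V contains C ✓
(V, U): V contains U ✓
(W, E): W contains E ✓
(W, R): W contains R ✓
Count: 14.

14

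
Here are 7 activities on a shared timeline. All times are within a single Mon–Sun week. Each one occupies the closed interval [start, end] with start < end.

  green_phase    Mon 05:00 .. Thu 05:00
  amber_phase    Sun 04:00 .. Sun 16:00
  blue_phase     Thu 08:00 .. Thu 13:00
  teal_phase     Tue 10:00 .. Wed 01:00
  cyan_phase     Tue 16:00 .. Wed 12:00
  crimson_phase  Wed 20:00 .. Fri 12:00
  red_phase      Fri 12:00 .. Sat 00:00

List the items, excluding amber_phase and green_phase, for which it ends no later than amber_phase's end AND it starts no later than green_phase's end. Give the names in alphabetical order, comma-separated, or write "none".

crimson_phase, cyan_phase, teal_phase

Conditions: its end is no later than amber_phase's end (X.end <= Sun 16:00) AND its start is no later than green_phase's end (X.start <= Thu 05:00).
blue_phase: end Thu 13:00 <= Sun 16:00? ✓; start Thu 08:00 <= Thu 05:00? ✗ → no.
crimson_phase: end Fri 12:00 <= Sun 16:00? ✓; start Wed 20:00 <= Thu 05:00? ✓ → yes.
cyan_phase: end Wed 12:00 <= Sun 16:00? ✓; start Tue 16:00 <= Thu 05:00? ✓ → yes.
red_phase: end Sat 00:00 <= Sun 16:00? ✓; start Fri 12:00 <= Thu 05:00? ✗ → no.
teal_phase: end Wed 01:00 <= Sun 16:00? ✓; start Tue 10:00 <= Thu 05:00? ✓ → yes.
Result: crimson_phase, cyan_phase, teal_phase.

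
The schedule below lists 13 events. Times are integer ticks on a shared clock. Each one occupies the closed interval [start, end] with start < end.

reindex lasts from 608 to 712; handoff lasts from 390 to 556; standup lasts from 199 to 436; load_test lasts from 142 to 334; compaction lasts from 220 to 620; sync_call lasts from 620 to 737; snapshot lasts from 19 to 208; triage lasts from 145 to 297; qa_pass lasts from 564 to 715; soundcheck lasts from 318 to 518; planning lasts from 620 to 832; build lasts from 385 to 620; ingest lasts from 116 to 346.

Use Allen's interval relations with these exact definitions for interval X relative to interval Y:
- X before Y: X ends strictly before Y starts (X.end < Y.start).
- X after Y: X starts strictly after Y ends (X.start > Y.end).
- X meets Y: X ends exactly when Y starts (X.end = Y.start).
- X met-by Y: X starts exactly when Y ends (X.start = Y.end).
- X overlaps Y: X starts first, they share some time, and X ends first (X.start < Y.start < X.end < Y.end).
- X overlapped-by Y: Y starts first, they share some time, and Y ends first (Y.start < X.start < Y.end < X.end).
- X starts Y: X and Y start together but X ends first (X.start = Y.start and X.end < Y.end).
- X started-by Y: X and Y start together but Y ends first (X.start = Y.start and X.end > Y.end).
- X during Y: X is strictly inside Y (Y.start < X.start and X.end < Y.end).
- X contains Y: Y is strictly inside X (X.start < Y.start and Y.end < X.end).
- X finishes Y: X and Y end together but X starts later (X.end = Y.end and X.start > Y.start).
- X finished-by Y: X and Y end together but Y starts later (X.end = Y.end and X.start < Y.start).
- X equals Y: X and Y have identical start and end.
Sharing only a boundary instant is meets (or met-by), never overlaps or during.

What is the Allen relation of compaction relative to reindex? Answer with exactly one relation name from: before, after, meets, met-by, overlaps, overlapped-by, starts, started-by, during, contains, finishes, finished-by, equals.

compaction = [220, 620]; reindex = [608, 712].
Compare endpoints: compaction.start < reindex.start, compaction.start < reindex.end, compaction.end > reindex.start, compaction.end < reindex.end.
That pattern is 'overlaps'.

overlaps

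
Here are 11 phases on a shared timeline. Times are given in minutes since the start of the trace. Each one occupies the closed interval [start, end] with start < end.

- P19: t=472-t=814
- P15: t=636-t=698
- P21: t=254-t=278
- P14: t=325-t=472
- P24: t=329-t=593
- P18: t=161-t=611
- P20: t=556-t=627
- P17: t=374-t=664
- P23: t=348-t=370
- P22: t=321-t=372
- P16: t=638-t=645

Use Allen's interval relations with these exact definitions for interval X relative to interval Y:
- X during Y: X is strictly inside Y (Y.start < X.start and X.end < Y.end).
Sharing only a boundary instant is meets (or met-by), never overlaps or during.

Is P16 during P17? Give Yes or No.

P16 = [t=638, t=645], P17 = [t=374, t=664].
Actual relation of P16 to P17: during.
Asked whether 'during' holds → Yes.

Yes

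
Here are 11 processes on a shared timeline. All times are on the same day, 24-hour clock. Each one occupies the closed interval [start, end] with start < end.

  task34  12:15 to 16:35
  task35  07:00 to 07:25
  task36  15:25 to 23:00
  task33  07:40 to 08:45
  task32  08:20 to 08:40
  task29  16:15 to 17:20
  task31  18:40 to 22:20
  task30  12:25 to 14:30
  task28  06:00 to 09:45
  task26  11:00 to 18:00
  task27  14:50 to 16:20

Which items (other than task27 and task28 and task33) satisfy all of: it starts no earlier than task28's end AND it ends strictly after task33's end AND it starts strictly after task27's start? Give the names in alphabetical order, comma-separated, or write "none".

Conditions: its start is no earlier than task28's end (X.start >= 09:45) AND its end is strictly after task33's end (X.end > 08:45) AND its start is strictly after task27's start (X.start > 14:50).
task26: start 11:00 >= 09:45? ✓; end 18:00 > 08:45? ✓; start 11:00 > 14:50? ✗ → no.
task29: start 16:15 >= 09:45? ✓; end 17:20 > 08:45? ✓; start 16:15 > 14:50? ✓ → yes.
task30: start 12:25 >= 09:45? ✓; end 14:30 > 08:45? ✓; start 12:25 > 14:50? ✗ → no.
task31: start 18:40 >= 09:45? ✓; end 22:20 > 08:45? ✓; start 18:40 > 14:50? ✓ → yes.
task32: start 08:20 >= 09:45? ✗; end 08:40 > 08:45? ✗; start 08:20 > 14:50? ✗ → no.
task34: start 12:15 >= 09:45? ✓; end 16:35 > 08:45? ✓; start 12:15 > 14:50? ✗ → no.
task35: start 07:00 >= 09:45? ✗; end 07:25 > 08:45? ✗; start 07:00 > 14:50? ✗ → no.
task36: start 15:25 >= 09:45? ✓; end 23:00 > 08:45? ✓; start 15:25 > 14:50? ✓ → yes.
Result: task29, task31, task36.

task29, task31, task36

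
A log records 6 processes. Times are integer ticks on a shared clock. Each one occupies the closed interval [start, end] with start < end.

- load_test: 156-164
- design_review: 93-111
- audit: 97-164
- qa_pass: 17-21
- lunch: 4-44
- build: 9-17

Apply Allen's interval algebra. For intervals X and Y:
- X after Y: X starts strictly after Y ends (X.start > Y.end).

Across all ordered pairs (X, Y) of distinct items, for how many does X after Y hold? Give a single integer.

10

Checking all 30 ordered pairs for relation 'after'; matching pairs in alphabetical order:
(audit, build): audit after build ✓
(audit, lunch): audit after lunch ✓
(audit, qa_pass): audit after qa_pass ✓
(design_review, build): design_review after build ✓
(design_review, lunch): design_review after lunch ✓
(design_review, qa_pass): design_review after qa_pass ✓
(load_test, build): load_test after build ✓
(load_test, design_review): load_test after design_review ✓
(load_test, lunch): load_test after lunch ✓
(load_test, qa_pass): load_test after qa_pass ✓
Count: 10.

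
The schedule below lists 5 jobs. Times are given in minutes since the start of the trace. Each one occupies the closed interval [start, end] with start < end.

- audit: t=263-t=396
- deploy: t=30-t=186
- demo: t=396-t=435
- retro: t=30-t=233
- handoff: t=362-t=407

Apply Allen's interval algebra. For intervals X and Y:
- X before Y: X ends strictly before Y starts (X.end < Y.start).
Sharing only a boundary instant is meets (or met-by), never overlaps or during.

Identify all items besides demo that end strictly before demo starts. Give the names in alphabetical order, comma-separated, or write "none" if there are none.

deploy, retro

Target demo = [t=396, t=435].
audit [t=263, t=396] → meets → no.
deploy [t=30, t=186] → before → yes.
handoff [t=362, t=407] → overlaps → no.
retro [t=30, t=233] → before → yes.
Result: deploy, retro.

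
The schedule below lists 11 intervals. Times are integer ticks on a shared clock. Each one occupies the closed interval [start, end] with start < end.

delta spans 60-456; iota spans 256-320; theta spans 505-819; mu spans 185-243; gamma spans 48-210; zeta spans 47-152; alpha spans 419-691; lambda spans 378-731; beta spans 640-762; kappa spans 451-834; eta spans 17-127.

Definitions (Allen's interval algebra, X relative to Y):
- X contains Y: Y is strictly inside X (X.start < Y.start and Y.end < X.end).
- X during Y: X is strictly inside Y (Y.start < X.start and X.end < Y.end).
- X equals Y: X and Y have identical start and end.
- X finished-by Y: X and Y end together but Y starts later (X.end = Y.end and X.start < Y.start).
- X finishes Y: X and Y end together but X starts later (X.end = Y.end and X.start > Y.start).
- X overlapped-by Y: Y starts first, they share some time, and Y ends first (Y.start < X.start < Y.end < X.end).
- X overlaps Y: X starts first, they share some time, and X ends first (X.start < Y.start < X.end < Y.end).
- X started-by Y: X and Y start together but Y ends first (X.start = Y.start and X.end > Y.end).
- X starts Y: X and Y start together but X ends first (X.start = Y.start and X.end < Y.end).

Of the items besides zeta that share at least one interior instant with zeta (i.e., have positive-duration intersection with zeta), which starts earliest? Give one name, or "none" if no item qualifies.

eta

Target zeta = [47, 152].
alpha [419, 691] → after → excluded.
beta [640, 762] → after → excluded.
delta [60, 456] → overlapped-by → candidate.
eta [17, 127] → overlaps → candidate.
gamma [48, 210] → overlapped-by → candidate.
iota [256, 320] → after → excluded.
kappa [451, 834] → after → excluded.
lambda [378, 731] → after → excluded.
mu [185, 243] → after → excluded.
theta [505, 819] → after → excluded.
Among candidates, earliest start is 17 → eta.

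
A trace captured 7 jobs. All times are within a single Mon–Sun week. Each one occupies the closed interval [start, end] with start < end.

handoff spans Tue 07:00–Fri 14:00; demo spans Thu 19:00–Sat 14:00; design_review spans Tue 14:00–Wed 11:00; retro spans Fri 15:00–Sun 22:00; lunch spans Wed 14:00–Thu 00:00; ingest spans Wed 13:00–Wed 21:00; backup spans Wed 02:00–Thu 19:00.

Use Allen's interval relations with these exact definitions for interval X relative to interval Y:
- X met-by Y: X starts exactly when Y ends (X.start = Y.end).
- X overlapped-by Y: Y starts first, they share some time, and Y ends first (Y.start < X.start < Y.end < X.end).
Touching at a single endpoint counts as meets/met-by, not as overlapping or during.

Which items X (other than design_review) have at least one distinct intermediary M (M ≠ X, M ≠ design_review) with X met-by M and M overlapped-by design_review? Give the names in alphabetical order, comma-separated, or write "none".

Target design_review = [Tue 14:00, Wed 11:00].
Intermediaries M with M overlapped-by design_review: backup.
Via backup — items with X met-by backup: demo.
Union: demo.

demo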